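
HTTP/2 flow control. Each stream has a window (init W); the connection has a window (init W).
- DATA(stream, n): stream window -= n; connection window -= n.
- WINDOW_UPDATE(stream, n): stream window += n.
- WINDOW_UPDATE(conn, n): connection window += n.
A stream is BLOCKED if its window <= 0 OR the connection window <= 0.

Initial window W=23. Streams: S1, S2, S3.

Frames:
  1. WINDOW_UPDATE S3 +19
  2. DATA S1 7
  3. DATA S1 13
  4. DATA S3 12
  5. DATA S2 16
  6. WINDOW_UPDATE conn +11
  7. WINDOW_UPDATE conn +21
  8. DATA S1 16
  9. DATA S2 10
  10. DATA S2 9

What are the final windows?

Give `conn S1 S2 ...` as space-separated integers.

Answer: -28 -13 -12 30

Derivation:
Op 1: conn=23 S1=23 S2=23 S3=42 blocked=[]
Op 2: conn=16 S1=16 S2=23 S3=42 blocked=[]
Op 3: conn=3 S1=3 S2=23 S3=42 blocked=[]
Op 4: conn=-9 S1=3 S2=23 S3=30 blocked=[1, 2, 3]
Op 5: conn=-25 S1=3 S2=7 S3=30 blocked=[1, 2, 3]
Op 6: conn=-14 S1=3 S2=7 S3=30 blocked=[1, 2, 3]
Op 7: conn=7 S1=3 S2=7 S3=30 blocked=[]
Op 8: conn=-9 S1=-13 S2=7 S3=30 blocked=[1, 2, 3]
Op 9: conn=-19 S1=-13 S2=-3 S3=30 blocked=[1, 2, 3]
Op 10: conn=-28 S1=-13 S2=-12 S3=30 blocked=[1, 2, 3]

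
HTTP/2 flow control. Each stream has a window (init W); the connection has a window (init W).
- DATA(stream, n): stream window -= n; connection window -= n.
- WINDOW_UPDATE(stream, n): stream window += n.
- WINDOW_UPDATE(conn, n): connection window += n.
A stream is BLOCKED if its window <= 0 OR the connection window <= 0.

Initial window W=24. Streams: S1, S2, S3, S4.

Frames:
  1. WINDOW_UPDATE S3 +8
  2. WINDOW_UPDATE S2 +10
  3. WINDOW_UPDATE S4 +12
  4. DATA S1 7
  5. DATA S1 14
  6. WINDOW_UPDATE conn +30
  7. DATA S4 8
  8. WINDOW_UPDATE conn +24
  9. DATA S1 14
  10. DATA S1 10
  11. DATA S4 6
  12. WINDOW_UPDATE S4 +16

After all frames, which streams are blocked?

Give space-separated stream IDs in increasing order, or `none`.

Answer: S1

Derivation:
Op 1: conn=24 S1=24 S2=24 S3=32 S4=24 blocked=[]
Op 2: conn=24 S1=24 S2=34 S3=32 S4=24 blocked=[]
Op 3: conn=24 S1=24 S2=34 S3=32 S4=36 blocked=[]
Op 4: conn=17 S1=17 S2=34 S3=32 S4=36 blocked=[]
Op 5: conn=3 S1=3 S2=34 S3=32 S4=36 blocked=[]
Op 6: conn=33 S1=3 S2=34 S3=32 S4=36 blocked=[]
Op 7: conn=25 S1=3 S2=34 S3=32 S4=28 blocked=[]
Op 8: conn=49 S1=3 S2=34 S3=32 S4=28 blocked=[]
Op 9: conn=35 S1=-11 S2=34 S3=32 S4=28 blocked=[1]
Op 10: conn=25 S1=-21 S2=34 S3=32 S4=28 blocked=[1]
Op 11: conn=19 S1=-21 S2=34 S3=32 S4=22 blocked=[1]
Op 12: conn=19 S1=-21 S2=34 S3=32 S4=38 blocked=[1]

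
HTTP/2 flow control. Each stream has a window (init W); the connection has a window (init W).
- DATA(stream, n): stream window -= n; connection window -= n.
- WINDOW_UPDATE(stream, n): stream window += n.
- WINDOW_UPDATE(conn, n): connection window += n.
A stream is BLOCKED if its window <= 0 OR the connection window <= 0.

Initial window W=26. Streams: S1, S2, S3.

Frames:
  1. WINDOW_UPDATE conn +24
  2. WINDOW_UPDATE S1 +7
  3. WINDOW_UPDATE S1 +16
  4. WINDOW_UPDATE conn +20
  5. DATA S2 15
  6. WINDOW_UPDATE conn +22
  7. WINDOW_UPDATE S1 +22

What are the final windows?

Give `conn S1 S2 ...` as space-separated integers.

Answer: 77 71 11 26

Derivation:
Op 1: conn=50 S1=26 S2=26 S3=26 blocked=[]
Op 2: conn=50 S1=33 S2=26 S3=26 blocked=[]
Op 3: conn=50 S1=49 S2=26 S3=26 blocked=[]
Op 4: conn=70 S1=49 S2=26 S3=26 blocked=[]
Op 5: conn=55 S1=49 S2=11 S3=26 blocked=[]
Op 6: conn=77 S1=49 S2=11 S3=26 blocked=[]
Op 7: conn=77 S1=71 S2=11 S3=26 blocked=[]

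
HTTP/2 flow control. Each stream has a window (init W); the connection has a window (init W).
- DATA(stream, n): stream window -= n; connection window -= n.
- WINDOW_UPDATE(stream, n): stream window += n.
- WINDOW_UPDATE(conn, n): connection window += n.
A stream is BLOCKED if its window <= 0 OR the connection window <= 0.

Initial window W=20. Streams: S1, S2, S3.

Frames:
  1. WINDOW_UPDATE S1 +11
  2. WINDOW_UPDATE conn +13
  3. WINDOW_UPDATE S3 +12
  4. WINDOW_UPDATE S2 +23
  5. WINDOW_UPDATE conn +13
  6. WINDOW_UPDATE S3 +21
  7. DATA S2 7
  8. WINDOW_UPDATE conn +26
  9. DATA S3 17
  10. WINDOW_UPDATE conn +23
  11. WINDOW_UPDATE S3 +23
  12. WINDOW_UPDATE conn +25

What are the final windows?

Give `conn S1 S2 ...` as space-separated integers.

Answer: 96 31 36 59

Derivation:
Op 1: conn=20 S1=31 S2=20 S3=20 blocked=[]
Op 2: conn=33 S1=31 S2=20 S3=20 blocked=[]
Op 3: conn=33 S1=31 S2=20 S3=32 blocked=[]
Op 4: conn=33 S1=31 S2=43 S3=32 blocked=[]
Op 5: conn=46 S1=31 S2=43 S3=32 blocked=[]
Op 6: conn=46 S1=31 S2=43 S3=53 blocked=[]
Op 7: conn=39 S1=31 S2=36 S3=53 blocked=[]
Op 8: conn=65 S1=31 S2=36 S3=53 blocked=[]
Op 9: conn=48 S1=31 S2=36 S3=36 blocked=[]
Op 10: conn=71 S1=31 S2=36 S3=36 blocked=[]
Op 11: conn=71 S1=31 S2=36 S3=59 blocked=[]
Op 12: conn=96 S1=31 S2=36 S3=59 blocked=[]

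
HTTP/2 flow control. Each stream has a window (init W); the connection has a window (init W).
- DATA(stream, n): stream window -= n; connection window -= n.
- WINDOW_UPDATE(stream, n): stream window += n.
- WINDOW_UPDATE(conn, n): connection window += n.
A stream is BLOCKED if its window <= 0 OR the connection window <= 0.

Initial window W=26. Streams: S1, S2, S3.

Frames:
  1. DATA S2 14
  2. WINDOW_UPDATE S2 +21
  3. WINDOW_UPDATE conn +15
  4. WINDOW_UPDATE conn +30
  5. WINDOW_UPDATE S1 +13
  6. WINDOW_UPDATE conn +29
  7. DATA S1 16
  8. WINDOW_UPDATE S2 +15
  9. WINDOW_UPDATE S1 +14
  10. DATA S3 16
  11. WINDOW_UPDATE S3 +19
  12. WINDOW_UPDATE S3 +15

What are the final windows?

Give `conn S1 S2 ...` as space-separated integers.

Op 1: conn=12 S1=26 S2=12 S3=26 blocked=[]
Op 2: conn=12 S1=26 S2=33 S3=26 blocked=[]
Op 3: conn=27 S1=26 S2=33 S3=26 blocked=[]
Op 4: conn=57 S1=26 S2=33 S3=26 blocked=[]
Op 5: conn=57 S1=39 S2=33 S3=26 blocked=[]
Op 6: conn=86 S1=39 S2=33 S3=26 blocked=[]
Op 7: conn=70 S1=23 S2=33 S3=26 blocked=[]
Op 8: conn=70 S1=23 S2=48 S3=26 blocked=[]
Op 9: conn=70 S1=37 S2=48 S3=26 blocked=[]
Op 10: conn=54 S1=37 S2=48 S3=10 blocked=[]
Op 11: conn=54 S1=37 S2=48 S3=29 blocked=[]
Op 12: conn=54 S1=37 S2=48 S3=44 blocked=[]

Answer: 54 37 48 44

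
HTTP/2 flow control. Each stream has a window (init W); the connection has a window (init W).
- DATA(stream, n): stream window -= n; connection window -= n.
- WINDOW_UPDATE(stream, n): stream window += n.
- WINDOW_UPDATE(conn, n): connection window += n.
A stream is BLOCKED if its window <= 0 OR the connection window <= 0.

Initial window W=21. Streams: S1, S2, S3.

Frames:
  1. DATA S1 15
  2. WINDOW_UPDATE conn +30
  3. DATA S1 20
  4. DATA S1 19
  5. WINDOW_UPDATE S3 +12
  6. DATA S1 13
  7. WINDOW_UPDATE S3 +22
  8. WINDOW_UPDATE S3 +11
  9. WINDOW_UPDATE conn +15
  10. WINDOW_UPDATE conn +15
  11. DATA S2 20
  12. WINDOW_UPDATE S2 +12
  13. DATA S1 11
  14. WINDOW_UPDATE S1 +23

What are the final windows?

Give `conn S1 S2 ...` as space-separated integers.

Op 1: conn=6 S1=6 S2=21 S3=21 blocked=[]
Op 2: conn=36 S1=6 S2=21 S3=21 blocked=[]
Op 3: conn=16 S1=-14 S2=21 S3=21 blocked=[1]
Op 4: conn=-3 S1=-33 S2=21 S3=21 blocked=[1, 2, 3]
Op 5: conn=-3 S1=-33 S2=21 S3=33 blocked=[1, 2, 3]
Op 6: conn=-16 S1=-46 S2=21 S3=33 blocked=[1, 2, 3]
Op 7: conn=-16 S1=-46 S2=21 S3=55 blocked=[1, 2, 3]
Op 8: conn=-16 S1=-46 S2=21 S3=66 blocked=[1, 2, 3]
Op 9: conn=-1 S1=-46 S2=21 S3=66 blocked=[1, 2, 3]
Op 10: conn=14 S1=-46 S2=21 S3=66 blocked=[1]
Op 11: conn=-6 S1=-46 S2=1 S3=66 blocked=[1, 2, 3]
Op 12: conn=-6 S1=-46 S2=13 S3=66 blocked=[1, 2, 3]
Op 13: conn=-17 S1=-57 S2=13 S3=66 blocked=[1, 2, 3]
Op 14: conn=-17 S1=-34 S2=13 S3=66 blocked=[1, 2, 3]

Answer: -17 -34 13 66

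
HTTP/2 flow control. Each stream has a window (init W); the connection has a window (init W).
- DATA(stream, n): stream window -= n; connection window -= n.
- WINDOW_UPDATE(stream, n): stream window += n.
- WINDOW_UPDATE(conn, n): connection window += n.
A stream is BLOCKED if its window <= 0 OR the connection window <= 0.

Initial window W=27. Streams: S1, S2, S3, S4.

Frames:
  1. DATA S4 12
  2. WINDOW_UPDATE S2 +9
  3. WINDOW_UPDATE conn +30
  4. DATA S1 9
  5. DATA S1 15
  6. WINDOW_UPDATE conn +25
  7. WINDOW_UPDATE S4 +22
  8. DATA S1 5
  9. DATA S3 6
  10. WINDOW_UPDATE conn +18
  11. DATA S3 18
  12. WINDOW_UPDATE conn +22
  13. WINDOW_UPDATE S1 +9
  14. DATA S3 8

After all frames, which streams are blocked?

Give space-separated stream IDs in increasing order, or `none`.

Op 1: conn=15 S1=27 S2=27 S3=27 S4=15 blocked=[]
Op 2: conn=15 S1=27 S2=36 S3=27 S4=15 blocked=[]
Op 3: conn=45 S1=27 S2=36 S3=27 S4=15 blocked=[]
Op 4: conn=36 S1=18 S2=36 S3=27 S4=15 blocked=[]
Op 5: conn=21 S1=3 S2=36 S3=27 S4=15 blocked=[]
Op 6: conn=46 S1=3 S2=36 S3=27 S4=15 blocked=[]
Op 7: conn=46 S1=3 S2=36 S3=27 S4=37 blocked=[]
Op 8: conn=41 S1=-2 S2=36 S3=27 S4=37 blocked=[1]
Op 9: conn=35 S1=-2 S2=36 S3=21 S4=37 blocked=[1]
Op 10: conn=53 S1=-2 S2=36 S3=21 S4=37 blocked=[1]
Op 11: conn=35 S1=-2 S2=36 S3=3 S4=37 blocked=[1]
Op 12: conn=57 S1=-2 S2=36 S3=3 S4=37 blocked=[1]
Op 13: conn=57 S1=7 S2=36 S3=3 S4=37 blocked=[]
Op 14: conn=49 S1=7 S2=36 S3=-5 S4=37 blocked=[3]

Answer: S3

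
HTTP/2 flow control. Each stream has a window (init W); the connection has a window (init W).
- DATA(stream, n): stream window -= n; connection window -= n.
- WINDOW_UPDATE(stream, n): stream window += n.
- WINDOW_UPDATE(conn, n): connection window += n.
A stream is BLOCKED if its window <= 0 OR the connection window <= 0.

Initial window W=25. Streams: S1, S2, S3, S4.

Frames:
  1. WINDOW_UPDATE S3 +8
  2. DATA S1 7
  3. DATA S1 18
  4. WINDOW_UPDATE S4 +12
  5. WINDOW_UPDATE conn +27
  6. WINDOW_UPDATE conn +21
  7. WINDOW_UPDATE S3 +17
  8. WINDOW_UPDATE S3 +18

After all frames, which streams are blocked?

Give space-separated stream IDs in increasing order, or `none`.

Op 1: conn=25 S1=25 S2=25 S3=33 S4=25 blocked=[]
Op 2: conn=18 S1=18 S2=25 S3=33 S4=25 blocked=[]
Op 3: conn=0 S1=0 S2=25 S3=33 S4=25 blocked=[1, 2, 3, 4]
Op 4: conn=0 S1=0 S2=25 S3=33 S4=37 blocked=[1, 2, 3, 4]
Op 5: conn=27 S1=0 S2=25 S3=33 S4=37 blocked=[1]
Op 6: conn=48 S1=0 S2=25 S3=33 S4=37 blocked=[1]
Op 7: conn=48 S1=0 S2=25 S3=50 S4=37 blocked=[1]
Op 8: conn=48 S1=0 S2=25 S3=68 S4=37 blocked=[1]

Answer: S1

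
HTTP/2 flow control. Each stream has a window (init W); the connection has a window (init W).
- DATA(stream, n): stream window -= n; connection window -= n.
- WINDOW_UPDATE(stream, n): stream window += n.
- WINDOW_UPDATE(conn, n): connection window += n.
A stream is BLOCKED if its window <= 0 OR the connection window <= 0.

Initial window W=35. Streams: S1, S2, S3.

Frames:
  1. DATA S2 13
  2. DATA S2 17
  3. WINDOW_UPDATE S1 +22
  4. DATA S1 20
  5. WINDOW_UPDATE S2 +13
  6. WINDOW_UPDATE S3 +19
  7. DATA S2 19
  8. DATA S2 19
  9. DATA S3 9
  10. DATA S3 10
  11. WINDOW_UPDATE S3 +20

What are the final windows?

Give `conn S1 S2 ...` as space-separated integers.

Op 1: conn=22 S1=35 S2=22 S3=35 blocked=[]
Op 2: conn=5 S1=35 S2=5 S3=35 blocked=[]
Op 3: conn=5 S1=57 S2=5 S3=35 blocked=[]
Op 4: conn=-15 S1=37 S2=5 S3=35 blocked=[1, 2, 3]
Op 5: conn=-15 S1=37 S2=18 S3=35 blocked=[1, 2, 3]
Op 6: conn=-15 S1=37 S2=18 S3=54 blocked=[1, 2, 3]
Op 7: conn=-34 S1=37 S2=-1 S3=54 blocked=[1, 2, 3]
Op 8: conn=-53 S1=37 S2=-20 S3=54 blocked=[1, 2, 3]
Op 9: conn=-62 S1=37 S2=-20 S3=45 blocked=[1, 2, 3]
Op 10: conn=-72 S1=37 S2=-20 S3=35 blocked=[1, 2, 3]
Op 11: conn=-72 S1=37 S2=-20 S3=55 blocked=[1, 2, 3]

Answer: -72 37 -20 55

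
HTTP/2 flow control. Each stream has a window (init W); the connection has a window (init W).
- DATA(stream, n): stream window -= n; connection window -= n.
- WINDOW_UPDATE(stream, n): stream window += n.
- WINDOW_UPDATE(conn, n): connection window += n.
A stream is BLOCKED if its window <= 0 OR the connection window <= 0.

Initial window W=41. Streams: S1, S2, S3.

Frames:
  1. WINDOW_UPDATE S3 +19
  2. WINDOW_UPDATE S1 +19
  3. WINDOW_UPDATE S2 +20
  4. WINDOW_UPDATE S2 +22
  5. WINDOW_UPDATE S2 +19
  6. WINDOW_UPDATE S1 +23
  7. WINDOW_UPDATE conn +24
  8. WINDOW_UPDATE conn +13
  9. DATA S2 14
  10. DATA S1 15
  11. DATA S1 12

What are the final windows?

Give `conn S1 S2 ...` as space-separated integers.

Answer: 37 56 88 60

Derivation:
Op 1: conn=41 S1=41 S2=41 S3=60 blocked=[]
Op 2: conn=41 S1=60 S2=41 S3=60 blocked=[]
Op 3: conn=41 S1=60 S2=61 S3=60 blocked=[]
Op 4: conn=41 S1=60 S2=83 S3=60 blocked=[]
Op 5: conn=41 S1=60 S2=102 S3=60 blocked=[]
Op 6: conn=41 S1=83 S2=102 S3=60 blocked=[]
Op 7: conn=65 S1=83 S2=102 S3=60 blocked=[]
Op 8: conn=78 S1=83 S2=102 S3=60 blocked=[]
Op 9: conn=64 S1=83 S2=88 S3=60 blocked=[]
Op 10: conn=49 S1=68 S2=88 S3=60 blocked=[]
Op 11: conn=37 S1=56 S2=88 S3=60 blocked=[]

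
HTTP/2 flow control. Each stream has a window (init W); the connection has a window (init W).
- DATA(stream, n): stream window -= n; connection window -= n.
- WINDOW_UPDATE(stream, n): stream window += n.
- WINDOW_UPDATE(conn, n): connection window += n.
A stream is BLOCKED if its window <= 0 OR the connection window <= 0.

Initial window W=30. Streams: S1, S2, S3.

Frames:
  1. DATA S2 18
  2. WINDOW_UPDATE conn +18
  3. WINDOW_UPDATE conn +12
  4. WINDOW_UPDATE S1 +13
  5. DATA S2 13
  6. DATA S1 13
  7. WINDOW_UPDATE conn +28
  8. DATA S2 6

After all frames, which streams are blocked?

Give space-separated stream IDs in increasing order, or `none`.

Op 1: conn=12 S1=30 S2=12 S3=30 blocked=[]
Op 2: conn=30 S1=30 S2=12 S3=30 blocked=[]
Op 3: conn=42 S1=30 S2=12 S3=30 blocked=[]
Op 4: conn=42 S1=43 S2=12 S3=30 blocked=[]
Op 5: conn=29 S1=43 S2=-1 S3=30 blocked=[2]
Op 6: conn=16 S1=30 S2=-1 S3=30 blocked=[2]
Op 7: conn=44 S1=30 S2=-1 S3=30 blocked=[2]
Op 8: conn=38 S1=30 S2=-7 S3=30 blocked=[2]

Answer: S2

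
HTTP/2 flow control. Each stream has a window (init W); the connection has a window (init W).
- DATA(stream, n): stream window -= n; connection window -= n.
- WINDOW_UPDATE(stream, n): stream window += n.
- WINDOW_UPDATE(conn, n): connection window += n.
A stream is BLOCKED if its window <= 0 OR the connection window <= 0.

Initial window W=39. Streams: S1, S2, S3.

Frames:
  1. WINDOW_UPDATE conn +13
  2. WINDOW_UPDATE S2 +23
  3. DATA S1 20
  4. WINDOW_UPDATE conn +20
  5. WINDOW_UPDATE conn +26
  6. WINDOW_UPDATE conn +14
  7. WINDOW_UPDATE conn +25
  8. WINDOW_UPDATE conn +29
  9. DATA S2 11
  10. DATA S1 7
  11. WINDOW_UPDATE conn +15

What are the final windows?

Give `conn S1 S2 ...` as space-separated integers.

Op 1: conn=52 S1=39 S2=39 S3=39 blocked=[]
Op 2: conn=52 S1=39 S2=62 S3=39 blocked=[]
Op 3: conn=32 S1=19 S2=62 S3=39 blocked=[]
Op 4: conn=52 S1=19 S2=62 S3=39 blocked=[]
Op 5: conn=78 S1=19 S2=62 S3=39 blocked=[]
Op 6: conn=92 S1=19 S2=62 S3=39 blocked=[]
Op 7: conn=117 S1=19 S2=62 S3=39 blocked=[]
Op 8: conn=146 S1=19 S2=62 S3=39 blocked=[]
Op 9: conn=135 S1=19 S2=51 S3=39 blocked=[]
Op 10: conn=128 S1=12 S2=51 S3=39 blocked=[]
Op 11: conn=143 S1=12 S2=51 S3=39 blocked=[]

Answer: 143 12 51 39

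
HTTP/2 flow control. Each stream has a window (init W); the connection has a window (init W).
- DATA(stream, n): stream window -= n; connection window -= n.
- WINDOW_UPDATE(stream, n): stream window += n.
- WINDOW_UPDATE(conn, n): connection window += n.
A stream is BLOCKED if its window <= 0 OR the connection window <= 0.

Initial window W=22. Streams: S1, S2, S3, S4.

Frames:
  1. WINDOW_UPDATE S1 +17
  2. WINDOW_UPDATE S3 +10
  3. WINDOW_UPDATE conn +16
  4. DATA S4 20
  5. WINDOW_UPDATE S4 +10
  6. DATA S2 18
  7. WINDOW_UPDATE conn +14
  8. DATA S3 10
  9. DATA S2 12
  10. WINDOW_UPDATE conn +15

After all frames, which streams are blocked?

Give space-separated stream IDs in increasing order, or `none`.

Answer: S2

Derivation:
Op 1: conn=22 S1=39 S2=22 S3=22 S4=22 blocked=[]
Op 2: conn=22 S1=39 S2=22 S3=32 S4=22 blocked=[]
Op 3: conn=38 S1=39 S2=22 S3=32 S4=22 blocked=[]
Op 4: conn=18 S1=39 S2=22 S3=32 S4=2 blocked=[]
Op 5: conn=18 S1=39 S2=22 S3=32 S4=12 blocked=[]
Op 6: conn=0 S1=39 S2=4 S3=32 S4=12 blocked=[1, 2, 3, 4]
Op 7: conn=14 S1=39 S2=4 S3=32 S4=12 blocked=[]
Op 8: conn=4 S1=39 S2=4 S3=22 S4=12 blocked=[]
Op 9: conn=-8 S1=39 S2=-8 S3=22 S4=12 blocked=[1, 2, 3, 4]
Op 10: conn=7 S1=39 S2=-8 S3=22 S4=12 blocked=[2]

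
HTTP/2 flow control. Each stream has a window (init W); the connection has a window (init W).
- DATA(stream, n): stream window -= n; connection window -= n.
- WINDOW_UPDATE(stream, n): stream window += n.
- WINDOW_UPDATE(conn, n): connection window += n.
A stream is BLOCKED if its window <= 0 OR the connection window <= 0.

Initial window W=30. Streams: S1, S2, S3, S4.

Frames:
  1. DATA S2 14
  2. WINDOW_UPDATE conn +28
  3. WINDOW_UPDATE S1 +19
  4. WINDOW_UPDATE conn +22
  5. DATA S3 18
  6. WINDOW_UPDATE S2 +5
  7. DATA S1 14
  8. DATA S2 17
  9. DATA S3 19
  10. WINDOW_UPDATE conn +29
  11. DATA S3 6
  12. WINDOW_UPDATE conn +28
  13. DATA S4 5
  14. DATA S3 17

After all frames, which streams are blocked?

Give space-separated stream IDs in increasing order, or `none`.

Op 1: conn=16 S1=30 S2=16 S3=30 S4=30 blocked=[]
Op 2: conn=44 S1=30 S2=16 S3=30 S4=30 blocked=[]
Op 3: conn=44 S1=49 S2=16 S3=30 S4=30 blocked=[]
Op 4: conn=66 S1=49 S2=16 S3=30 S4=30 blocked=[]
Op 5: conn=48 S1=49 S2=16 S3=12 S4=30 blocked=[]
Op 6: conn=48 S1=49 S2=21 S3=12 S4=30 blocked=[]
Op 7: conn=34 S1=35 S2=21 S3=12 S4=30 blocked=[]
Op 8: conn=17 S1=35 S2=4 S3=12 S4=30 blocked=[]
Op 9: conn=-2 S1=35 S2=4 S3=-7 S4=30 blocked=[1, 2, 3, 4]
Op 10: conn=27 S1=35 S2=4 S3=-7 S4=30 blocked=[3]
Op 11: conn=21 S1=35 S2=4 S3=-13 S4=30 blocked=[3]
Op 12: conn=49 S1=35 S2=4 S3=-13 S4=30 blocked=[3]
Op 13: conn=44 S1=35 S2=4 S3=-13 S4=25 blocked=[3]
Op 14: conn=27 S1=35 S2=4 S3=-30 S4=25 blocked=[3]

Answer: S3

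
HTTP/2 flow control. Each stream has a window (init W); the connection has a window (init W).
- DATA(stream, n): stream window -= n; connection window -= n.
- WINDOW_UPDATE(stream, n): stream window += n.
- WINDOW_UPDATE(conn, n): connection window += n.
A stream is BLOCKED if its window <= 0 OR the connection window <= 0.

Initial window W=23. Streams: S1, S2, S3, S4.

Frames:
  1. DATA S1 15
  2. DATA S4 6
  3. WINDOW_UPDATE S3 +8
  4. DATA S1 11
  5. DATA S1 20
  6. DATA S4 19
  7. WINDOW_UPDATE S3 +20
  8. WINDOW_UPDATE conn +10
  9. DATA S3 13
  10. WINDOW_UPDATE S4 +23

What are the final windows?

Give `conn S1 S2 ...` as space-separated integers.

Op 1: conn=8 S1=8 S2=23 S3=23 S4=23 blocked=[]
Op 2: conn=2 S1=8 S2=23 S3=23 S4=17 blocked=[]
Op 3: conn=2 S1=8 S2=23 S3=31 S4=17 blocked=[]
Op 4: conn=-9 S1=-3 S2=23 S3=31 S4=17 blocked=[1, 2, 3, 4]
Op 5: conn=-29 S1=-23 S2=23 S3=31 S4=17 blocked=[1, 2, 3, 4]
Op 6: conn=-48 S1=-23 S2=23 S3=31 S4=-2 blocked=[1, 2, 3, 4]
Op 7: conn=-48 S1=-23 S2=23 S3=51 S4=-2 blocked=[1, 2, 3, 4]
Op 8: conn=-38 S1=-23 S2=23 S3=51 S4=-2 blocked=[1, 2, 3, 4]
Op 9: conn=-51 S1=-23 S2=23 S3=38 S4=-2 blocked=[1, 2, 3, 4]
Op 10: conn=-51 S1=-23 S2=23 S3=38 S4=21 blocked=[1, 2, 3, 4]

Answer: -51 -23 23 38 21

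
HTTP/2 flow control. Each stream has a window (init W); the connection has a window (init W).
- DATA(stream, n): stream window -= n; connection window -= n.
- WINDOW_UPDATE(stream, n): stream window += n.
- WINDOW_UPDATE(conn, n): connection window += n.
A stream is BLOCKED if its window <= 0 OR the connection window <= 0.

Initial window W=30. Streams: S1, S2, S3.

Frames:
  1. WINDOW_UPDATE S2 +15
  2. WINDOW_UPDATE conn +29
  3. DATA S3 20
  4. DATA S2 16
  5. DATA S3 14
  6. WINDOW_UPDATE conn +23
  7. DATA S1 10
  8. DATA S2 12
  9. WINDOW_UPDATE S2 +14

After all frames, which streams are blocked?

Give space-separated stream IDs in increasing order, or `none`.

Op 1: conn=30 S1=30 S2=45 S3=30 blocked=[]
Op 2: conn=59 S1=30 S2=45 S3=30 blocked=[]
Op 3: conn=39 S1=30 S2=45 S3=10 blocked=[]
Op 4: conn=23 S1=30 S2=29 S3=10 blocked=[]
Op 5: conn=9 S1=30 S2=29 S3=-4 blocked=[3]
Op 6: conn=32 S1=30 S2=29 S3=-4 blocked=[3]
Op 7: conn=22 S1=20 S2=29 S3=-4 blocked=[3]
Op 8: conn=10 S1=20 S2=17 S3=-4 blocked=[3]
Op 9: conn=10 S1=20 S2=31 S3=-4 blocked=[3]

Answer: S3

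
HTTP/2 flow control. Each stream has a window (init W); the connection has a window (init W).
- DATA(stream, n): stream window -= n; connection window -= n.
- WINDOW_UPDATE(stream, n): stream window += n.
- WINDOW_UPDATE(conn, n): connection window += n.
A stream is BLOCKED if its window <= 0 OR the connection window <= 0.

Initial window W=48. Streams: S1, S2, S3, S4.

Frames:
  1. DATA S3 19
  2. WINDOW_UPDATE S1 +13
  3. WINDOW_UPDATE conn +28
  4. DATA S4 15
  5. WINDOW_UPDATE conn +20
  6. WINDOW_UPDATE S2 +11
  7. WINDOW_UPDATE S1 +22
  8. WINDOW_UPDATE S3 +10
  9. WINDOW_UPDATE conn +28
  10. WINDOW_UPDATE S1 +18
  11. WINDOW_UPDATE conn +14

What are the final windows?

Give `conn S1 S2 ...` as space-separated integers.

Op 1: conn=29 S1=48 S2=48 S3=29 S4=48 blocked=[]
Op 2: conn=29 S1=61 S2=48 S3=29 S4=48 blocked=[]
Op 3: conn=57 S1=61 S2=48 S3=29 S4=48 blocked=[]
Op 4: conn=42 S1=61 S2=48 S3=29 S4=33 blocked=[]
Op 5: conn=62 S1=61 S2=48 S3=29 S4=33 blocked=[]
Op 6: conn=62 S1=61 S2=59 S3=29 S4=33 blocked=[]
Op 7: conn=62 S1=83 S2=59 S3=29 S4=33 blocked=[]
Op 8: conn=62 S1=83 S2=59 S3=39 S4=33 blocked=[]
Op 9: conn=90 S1=83 S2=59 S3=39 S4=33 blocked=[]
Op 10: conn=90 S1=101 S2=59 S3=39 S4=33 blocked=[]
Op 11: conn=104 S1=101 S2=59 S3=39 S4=33 blocked=[]

Answer: 104 101 59 39 33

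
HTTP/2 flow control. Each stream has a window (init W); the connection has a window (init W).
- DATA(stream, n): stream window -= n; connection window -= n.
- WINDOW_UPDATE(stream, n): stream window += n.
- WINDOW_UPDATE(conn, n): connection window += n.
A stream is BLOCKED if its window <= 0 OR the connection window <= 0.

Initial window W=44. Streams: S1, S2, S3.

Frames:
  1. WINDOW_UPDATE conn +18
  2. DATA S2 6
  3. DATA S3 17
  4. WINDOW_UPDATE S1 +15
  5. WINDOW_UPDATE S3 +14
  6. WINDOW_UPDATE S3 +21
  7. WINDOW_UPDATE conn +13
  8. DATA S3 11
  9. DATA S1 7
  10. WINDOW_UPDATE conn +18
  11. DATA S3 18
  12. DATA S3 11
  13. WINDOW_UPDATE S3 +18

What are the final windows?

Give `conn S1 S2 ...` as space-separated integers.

Op 1: conn=62 S1=44 S2=44 S3=44 blocked=[]
Op 2: conn=56 S1=44 S2=38 S3=44 blocked=[]
Op 3: conn=39 S1=44 S2=38 S3=27 blocked=[]
Op 4: conn=39 S1=59 S2=38 S3=27 blocked=[]
Op 5: conn=39 S1=59 S2=38 S3=41 blocked=[]
Op 6: conn=39 S1=59 S2=38 S3=62 blocked=[]
Op 7: conn=52 S1=59 S2=38 S3=62 blocked=[]
Op 8: conn=41 S1=59 S2=38 S3=51 blocked=[]
Op 9: conn=34 S1=52 S2=38 S3=51 blocked=[]
Op 10: conn=52 S1=52 S2=38 S3=51 blocked=[]
Op 11: conn=34 S1=52 S2=38 S3=33 blocked=[]
Op 12: conn=23 S1=52 S2=38 S3=22 blocked=[]
Op 13: conn=23 S1=52 S2=38 S3=40 blocked=[]

Answer: 23 52 38 40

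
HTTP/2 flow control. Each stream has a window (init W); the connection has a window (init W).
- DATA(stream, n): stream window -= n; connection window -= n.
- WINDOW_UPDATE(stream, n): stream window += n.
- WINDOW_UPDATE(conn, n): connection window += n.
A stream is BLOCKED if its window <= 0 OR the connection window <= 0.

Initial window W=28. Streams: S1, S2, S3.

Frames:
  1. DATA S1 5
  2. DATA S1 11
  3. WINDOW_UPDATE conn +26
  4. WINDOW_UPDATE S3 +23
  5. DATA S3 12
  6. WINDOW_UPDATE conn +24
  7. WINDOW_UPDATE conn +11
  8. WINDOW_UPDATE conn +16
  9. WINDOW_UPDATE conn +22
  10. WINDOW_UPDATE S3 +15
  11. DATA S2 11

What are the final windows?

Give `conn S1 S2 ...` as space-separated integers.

Answer: 88 12 17 54

Derivation:
Op 1: conn=23 S1=23 S2=28 S3=28 blocked=[]
Op 2: conn=12 S1=12 S2=28 S3=28 blocked=[]
Op 3: conn=38 S1=12 S2=28 S3=28 blocked=[]
Op 4: conn=38 S1=12 S2=28 S3=51 blocked=[]
Op 5: conn=26 S1=12 S2=28 S3=39 blocked=[]
Op 6: conn=50 S1=12 S2=28 S3=39 blocked=[]
Op 7: conn=61 S1=12 S2=28 S3=39 blocked=[]
Op 8: conn=77 S1=12 S2=28 S3=39 blocked=[]
Op 9: conn=99 S1=12 S2=28 S3=39 blocked=[]
Op 10: conn=99 S1=12 S2=28 S3=54 blocked=[]
Op 11: conn=88 S1=12 S2=17 S3=54 blocked=[]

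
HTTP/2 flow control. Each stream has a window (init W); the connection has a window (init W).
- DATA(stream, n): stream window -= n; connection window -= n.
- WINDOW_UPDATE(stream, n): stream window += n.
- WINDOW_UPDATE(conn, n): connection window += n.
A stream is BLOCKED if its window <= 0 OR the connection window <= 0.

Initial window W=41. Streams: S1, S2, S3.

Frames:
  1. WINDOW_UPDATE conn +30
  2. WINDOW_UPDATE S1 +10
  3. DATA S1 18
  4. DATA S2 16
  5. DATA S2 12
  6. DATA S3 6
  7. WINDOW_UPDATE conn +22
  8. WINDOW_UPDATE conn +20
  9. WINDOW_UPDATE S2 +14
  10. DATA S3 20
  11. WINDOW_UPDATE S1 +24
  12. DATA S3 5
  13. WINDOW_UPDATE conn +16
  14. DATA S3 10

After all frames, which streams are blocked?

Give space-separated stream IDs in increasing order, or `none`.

Op 1: conn=71 S1=41 S2=41 S3=41 blocked=[]
Op 2: conn=71 S1=51 S2=41 S3=41 blocked=[]
Op 3: conn=53 S1=33 S2=41 S3=41 blocked=[]
Op 4: conn=37 S1=33 S2=25 S3=41 blocked=[]
Op 5: conn=25 S1=33 S2=13 S3=41 blocked=[]
Op 6: conn=19 S1=33 S2=13 S3=35 blocked=[]
Op 7: conn=41 S1=33 S2=13 S3=35 blocked=[]
Op 8: conn=61 S1=33 S2=13 S3=35 blocked=[]
Op 9: conn=61 S1=33 S2=27 S3=35 blocked=[]
Op 10: conn=41 S1=33 S2=27 S3=15 blocked=[]
Op 11: conn=41 S1=57 S2=27 S3=15 blocked=[]
Op 12: conn=36 S1=57 S2=27 S3=10 blocked=[]
Op 13: conn=52 S1=57 S2=27 S3=10 blocked=[]
Op 14: conn=42 S1=57 S2=27 S3=0 blocked=[3]

Answer: S3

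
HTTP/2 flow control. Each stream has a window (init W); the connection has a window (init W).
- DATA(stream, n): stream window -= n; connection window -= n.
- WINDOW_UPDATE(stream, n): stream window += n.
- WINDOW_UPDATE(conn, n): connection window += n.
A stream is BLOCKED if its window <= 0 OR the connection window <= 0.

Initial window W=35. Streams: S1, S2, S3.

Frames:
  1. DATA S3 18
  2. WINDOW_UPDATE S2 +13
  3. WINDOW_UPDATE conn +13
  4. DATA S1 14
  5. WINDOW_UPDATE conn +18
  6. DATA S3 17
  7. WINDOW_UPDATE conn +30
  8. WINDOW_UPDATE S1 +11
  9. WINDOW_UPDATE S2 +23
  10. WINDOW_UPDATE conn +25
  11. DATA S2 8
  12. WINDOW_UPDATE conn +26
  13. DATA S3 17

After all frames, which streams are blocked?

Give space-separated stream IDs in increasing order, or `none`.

Op 1: conn=17 S1=35 S2=35 S3=17 blocked=[]
Op 2: conn=17 S1=35 S2=48 S3=17 blocked=[]
Op 3: conn=30 S1=35 S2=48 S3=17 blocked=[]
Op 4: conn=16 S1=21 S2=48 S3=17 blocked=[]
Op 5: conn=34 S1=21 S2=48 S3=17 blocked=[]
Op 6: conn=17 S1=21 S2=48 S3=0 blocked=[3]
Op 7: conn=47 S1=21 S2=48 S3=0 blocked=[3]
Op 8: conn=47 S1=32 S2=48 S3=0 blocked=[3]
Op 9: conn=47 S1=32 S2=71 S3=0 blocked=[3]
Op 10: conn=72 S1=32 S2=71 S3=0 blocked=[3]
Op 11: conn=64 S1=32 S2=63 S3=0 blocked=[3]
Op 12: conn=90 S1=32 S2=63 S3=0 blocked=[3]
Op 13: conn=73 S1=32 S2=63 S3=-17 blocked=[3]

Answer: S3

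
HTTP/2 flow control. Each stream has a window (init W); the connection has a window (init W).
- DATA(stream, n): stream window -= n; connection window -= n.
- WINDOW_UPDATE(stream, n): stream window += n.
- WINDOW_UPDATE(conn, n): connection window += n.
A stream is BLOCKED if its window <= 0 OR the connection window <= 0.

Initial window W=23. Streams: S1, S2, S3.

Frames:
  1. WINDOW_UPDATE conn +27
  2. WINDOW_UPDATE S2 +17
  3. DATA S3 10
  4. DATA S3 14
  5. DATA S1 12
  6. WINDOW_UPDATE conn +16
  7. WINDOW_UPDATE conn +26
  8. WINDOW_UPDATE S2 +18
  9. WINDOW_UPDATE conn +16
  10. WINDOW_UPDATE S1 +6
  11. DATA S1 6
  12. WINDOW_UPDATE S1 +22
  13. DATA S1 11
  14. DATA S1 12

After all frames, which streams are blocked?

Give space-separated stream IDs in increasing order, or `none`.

Op 1: conn=50 S1=23 S2=23 S3=23 blocked=[]
Op 2: conn=50 S1=23 S2=40 S3=23 blocked=[]
Op 3: conn=40 S1=23 S2=40 S3=13 blocked=[]
Op 4: conn=26 S1=23 S2=40 S3=-1 blocked=[3]
Op 5: conn=14 S1=11 S2=40 S3=-1 blocked=[3]
Op 6: conn=30 S1=11 S2=40 S3=-1 blocked=[3]
Op 7: conn=56 S1=11 S2=40 S3=-1 blocked=[3]
Op 8: conn=56 S1=11 S2=58 S3=-1 blocked=[3]
Op 9: conn=72 S1=11 S2=58 S3=-1 blocked=[3]
Op 10: conn=72 S1=17 S2=58 S3=-1 blocked=[3]
Op 11: conn=66 S1=11 S2=58 S3=-1 blocked=[3]
Op 12: conn=66 S1=33 S2=58 S3=-1 blocked=[3]
Op 13: conn=55 S1=22 S2=58 S3=-1 blocked=[3]
Op 14: conn=43 S1=10 S2=58 S3=-1 blocked=[3]

Answer: S3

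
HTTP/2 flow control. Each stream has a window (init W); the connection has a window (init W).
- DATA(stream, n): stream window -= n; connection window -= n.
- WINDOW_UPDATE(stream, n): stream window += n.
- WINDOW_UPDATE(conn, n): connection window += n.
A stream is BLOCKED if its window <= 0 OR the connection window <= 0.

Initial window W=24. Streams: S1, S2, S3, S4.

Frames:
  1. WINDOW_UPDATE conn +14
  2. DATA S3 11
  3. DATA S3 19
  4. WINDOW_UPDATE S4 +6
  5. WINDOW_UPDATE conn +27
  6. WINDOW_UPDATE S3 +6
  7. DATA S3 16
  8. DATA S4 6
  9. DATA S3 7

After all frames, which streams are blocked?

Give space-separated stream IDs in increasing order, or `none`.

Op 1: conn=38 S1=24 S2=24 S3=24 S4=24 blocked=[]
Op 2: conn=27 S1=24 S2=24 S3=13 S4=24 blocked=[]
Op 3: conn=8 S1=24 S2=24 S3=-6 S4=24 blocked=[3]
Op 4: conn=8 S1=24 S2=24 S3=-6 S4=30 blocked=[3]
Op 5: conn=35 S1=24 S2=24 S3=-6 S4=30 blocked=[3]
Op 6: conn=35 S1=24 S2=24 S3=0 S4=30 blocked=[3]
Op 7: conn=19 S1=24 S2=24 S3=-16 S4=30 blocked=[3]
Op 8: conn=13 S1=24 S2=24 S3=-16 S4=24 blocked=[3]
Op 9: conn=6 S1=24 S2=24 S3=-23 S4=24 blocked=[3]

Answer: S3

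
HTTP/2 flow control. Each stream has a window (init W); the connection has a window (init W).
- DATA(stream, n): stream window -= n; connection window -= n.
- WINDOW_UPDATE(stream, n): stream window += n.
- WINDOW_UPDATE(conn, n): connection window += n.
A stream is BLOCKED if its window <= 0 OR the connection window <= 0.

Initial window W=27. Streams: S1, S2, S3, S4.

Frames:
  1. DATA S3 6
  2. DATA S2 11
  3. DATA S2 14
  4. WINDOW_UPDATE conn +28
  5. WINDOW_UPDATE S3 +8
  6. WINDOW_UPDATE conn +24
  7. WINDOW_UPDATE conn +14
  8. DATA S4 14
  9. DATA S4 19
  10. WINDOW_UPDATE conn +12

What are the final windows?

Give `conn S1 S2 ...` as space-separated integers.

Answer: 41 27 2 29 -6

Derivation:
Op 1: conn=21 S1=27 S2=27 S3=21 S4=27 blocked=[]
Op 2: conn=10 S1=27 S2=16 S3=21 S4=27 blocked=[]
Op 3: conn=-4 S1=27 S2=2 S3=21 S4=27 blocked=[1, 2, 3, 4]
Op 4: conn=24 S1=27 S2=2 S3=21 S4=27 blocked=[]
Op 5: conn=24 S1=27 S2=2 S3=29 S4=27 blocked=[]
Op 6: conn=48 S1=27 S2=2 S3=29 S4=27 blocked=[]
Op 7: conn=62 S1=27 S2=2 S3=29 S4=27 blocked=[]
Op 8: conn=48 S1=27 S2=2 S3=29 S4=13 blocked=[]
Op 9: conn=29 S1=27 S2=2 S3=29 S4=-6 blocked=[4]
Op 10: conn=41 S1=27 S2=2 S3=29 S4=-6 blocked=[4]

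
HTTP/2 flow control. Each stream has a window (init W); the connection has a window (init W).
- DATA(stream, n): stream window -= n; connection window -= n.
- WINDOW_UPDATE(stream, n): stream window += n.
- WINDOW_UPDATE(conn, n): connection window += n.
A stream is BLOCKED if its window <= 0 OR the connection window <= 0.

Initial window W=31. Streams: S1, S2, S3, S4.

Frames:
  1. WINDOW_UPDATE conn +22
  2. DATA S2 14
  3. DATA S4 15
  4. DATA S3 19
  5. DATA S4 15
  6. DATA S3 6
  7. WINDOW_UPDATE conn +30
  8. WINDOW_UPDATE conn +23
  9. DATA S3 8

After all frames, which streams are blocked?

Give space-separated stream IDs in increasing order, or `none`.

Answer: S3

Derivation:
Op 1: conn=53 S1=31 S2=31 S3=31 S4=31 blocked=[]
Op 2: conn=39 S1=31 S2=17 S3=31 S4=31 blocked=[]
Op 3: conn=24 S1=31 S2=17 S3=31 S4=16 blocked=[]
Op 4: conn=5 S1=31 S2=17 S3=12 S4=16 blocked=[]
Op 5: conn=-10 S1=31 S2=17 S3=12 S4=1 blocked=[1, 2, 3, 4]
Op 6: conn=-16 S1=31 S2=17 S3=6 S4=1 blocked=[1, 2, 3, 4]
Op 7: conn=14 S1=31 S2=17 S3=6 S4=1 blocked=[]
Op 8: conn=37 S1=31 S2=17 S3=6 S4=1 blocked=[]
Op 9: conn=29 S1=31 S2=17 S3=-2 S4=1 blocked=[3]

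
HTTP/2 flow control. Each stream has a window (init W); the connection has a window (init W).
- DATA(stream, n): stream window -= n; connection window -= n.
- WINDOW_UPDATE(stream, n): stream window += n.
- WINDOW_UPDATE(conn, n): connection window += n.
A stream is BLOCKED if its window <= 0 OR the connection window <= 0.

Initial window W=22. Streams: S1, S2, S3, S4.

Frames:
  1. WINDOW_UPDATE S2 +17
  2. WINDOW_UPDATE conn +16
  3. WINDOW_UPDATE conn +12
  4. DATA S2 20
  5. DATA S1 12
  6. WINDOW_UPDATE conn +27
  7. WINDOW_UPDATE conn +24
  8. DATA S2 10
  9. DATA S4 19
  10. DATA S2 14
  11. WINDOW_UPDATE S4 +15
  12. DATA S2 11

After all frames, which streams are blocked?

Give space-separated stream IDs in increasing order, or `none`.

Op 1: conn=22 S1=22 S2=39 S3=22 S4=22 blocked=[]
Op 2: conn=38 S1=22 S2=39 S3=22 S4=22 blocked=[]
Op 3: conn=50 S1=22 S2=39 S3=22 S4=22 blocked=[]
Op 4: conn=30 S1=22 S2=19 S3=22 S4=22 blocked=[]
Op 5: conn=18 S1=10 S2=19 S3=22 S4=22 blocked=[]
Op 6: conn=45 S1=10 S2=19 S3=22 S4=22 blocked=[]
Op 7: conn=69 S1=10 S2=19 S3=22 S4=22 blocked=[]
Op 8: conn=59 S1=10 S2=9 S3=22 S4=22 blocked=[]
Op 9: conn=40 S1=10 S2=9 S3=22 S4=3 blocked=[]
Op 10: conn=26 S1=10 S2=-5 S3=22 S4=3 blocked=[2]
Op 11: conn=26 S1=10 S2=-5 S3=22 S4=18 blocked=[2]
Op 12: conn=15 S1=10 S2=-16 S3=22 S4=18 blocked=[2]

Answer: S2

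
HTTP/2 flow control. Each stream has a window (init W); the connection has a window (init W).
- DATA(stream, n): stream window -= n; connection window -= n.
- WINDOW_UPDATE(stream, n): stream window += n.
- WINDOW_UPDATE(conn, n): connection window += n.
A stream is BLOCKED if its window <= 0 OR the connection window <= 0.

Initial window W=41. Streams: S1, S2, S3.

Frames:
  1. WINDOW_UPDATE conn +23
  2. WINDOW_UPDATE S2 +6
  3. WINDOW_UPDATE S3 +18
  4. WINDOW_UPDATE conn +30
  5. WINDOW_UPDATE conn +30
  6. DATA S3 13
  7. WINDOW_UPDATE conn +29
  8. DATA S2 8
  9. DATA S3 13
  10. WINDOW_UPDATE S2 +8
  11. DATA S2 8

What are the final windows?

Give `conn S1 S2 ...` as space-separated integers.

Answer: 111 41 39 33

Derivation:
Op 1: conn=64 S1=41 S2=41 S3=41 blocked=[]
Op 2: conn=64 S1=41 S2=47 S3=41 blocked=[]
Op 3: conn=64 S1=41 S2=47 S3=59 blocked=[]
Op 4: conn=94 S1=41 S2=47 S3=59 blocked=[]
Op 5: conn=124 S1=41 S2=47 S3=59 blocked=[]
Op 6: conn=111 S1=41 S2=47 S3=46 blocked=[]
Op 7: conn=140 S1=41 S2=47 S3=46 blocked=[]
Op 8: conn=132 S1=41 S2=39 S3=46 blocked=[]
Op 9: conn=119 S1=41 S2=39 S3=33 blocked=[]
Op 10: conn=119 S1=41 S2=47 S3=33 blocked=[]
Op 11: conn=111 S1=41 S2=39 S3=33 blocked=[]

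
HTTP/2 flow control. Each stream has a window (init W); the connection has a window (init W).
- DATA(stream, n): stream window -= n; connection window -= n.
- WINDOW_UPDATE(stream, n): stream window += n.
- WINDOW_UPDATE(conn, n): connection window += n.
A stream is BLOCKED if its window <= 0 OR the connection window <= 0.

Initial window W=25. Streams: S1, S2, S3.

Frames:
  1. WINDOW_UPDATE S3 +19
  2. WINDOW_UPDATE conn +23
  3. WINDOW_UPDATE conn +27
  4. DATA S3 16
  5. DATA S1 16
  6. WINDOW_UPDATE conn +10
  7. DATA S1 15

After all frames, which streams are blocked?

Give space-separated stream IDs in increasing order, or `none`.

Answer: S1

Derivation:
Op 1: conn=25 S1=25 S2=25 S3=44 blocked=[]
Op 2: conn=48 S1=25 S2=25 S3=44 blocked=[]
Op 3: conn=75 S1=25 S2=25 S3=44 blocked=[]
Op 4: conn=59 S1=25 S2=25 S3=28 blocked=[]
Op 5: conn=43 S1=9 S2=25 S3=28 blocked=[]
Op 6: conn=53 S1=9 S2=25 S3=28 blocked=[]
Op 7: conn=38 S1=-6 S2=25 S3=28 blocked=[1]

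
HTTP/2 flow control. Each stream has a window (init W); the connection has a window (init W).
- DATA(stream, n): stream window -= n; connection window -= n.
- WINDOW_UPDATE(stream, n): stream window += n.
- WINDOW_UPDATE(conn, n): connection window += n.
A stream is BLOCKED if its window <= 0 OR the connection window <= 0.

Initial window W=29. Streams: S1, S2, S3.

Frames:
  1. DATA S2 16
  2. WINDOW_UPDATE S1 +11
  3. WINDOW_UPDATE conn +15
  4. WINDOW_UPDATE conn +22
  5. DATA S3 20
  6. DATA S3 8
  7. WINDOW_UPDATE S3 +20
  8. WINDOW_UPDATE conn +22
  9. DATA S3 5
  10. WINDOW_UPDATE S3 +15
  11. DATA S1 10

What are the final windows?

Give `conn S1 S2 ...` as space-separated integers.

Op 1: conn=13 S1=29 S2=13 S3=29 blocked=[]
Op 2: conn=13 S1=40 S2=13 S3=29 blocked=[]
Op 3: conn=28 S1=40 S2=13 S3=29 blocked=[]
Op 4: conn=50 S1=40 S2=13 S3=29 blocked=[]
Op 5: conn=30 S1=40 S2=13 S3=9 blocked=[]
Op 6: conn=22 S1=40 S2=13 S3=1 blocked=[]
Op 7: conn=22 S1=40 S2=13 S3=21 blocked=[]
Op 8: conn=44 S1=40 S2=13 S3=21 blocked=[]
Op 9: conn=39 S1=40 S2=13 S3=16 blocked=[]
Op 10: conn=39 S1=40 S2=13 S3=31 blocked=[]
Op 11: conn=29 S1=30 S2=13 S3=31 blocked=[]

Answer: 29 30 13 31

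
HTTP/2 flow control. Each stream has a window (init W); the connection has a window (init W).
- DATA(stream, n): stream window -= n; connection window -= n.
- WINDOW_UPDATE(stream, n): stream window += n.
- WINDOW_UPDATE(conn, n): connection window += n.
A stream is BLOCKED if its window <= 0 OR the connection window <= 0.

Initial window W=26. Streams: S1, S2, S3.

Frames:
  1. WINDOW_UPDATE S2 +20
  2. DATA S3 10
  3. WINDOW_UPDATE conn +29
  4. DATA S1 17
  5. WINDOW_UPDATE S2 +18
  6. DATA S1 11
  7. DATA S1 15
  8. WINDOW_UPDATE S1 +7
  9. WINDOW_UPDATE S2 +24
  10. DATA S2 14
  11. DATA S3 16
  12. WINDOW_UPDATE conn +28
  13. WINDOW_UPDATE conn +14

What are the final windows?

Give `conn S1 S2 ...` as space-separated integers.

Answer: 14 -10 74 0

Derivation:
Op 1: conn=26 S1=26 S2=46 S3=26 blocked=[]
Op 2: conn=16 S1=26 S2=46 S3=16 blocked=[]
Op 3: conn=45 S1=26 S2=46 S3=16 blocked=[]
Op 4: conn=28 S1=9 S2=46 S3=16 blocked=[]
Op 5: conn=28 S1=9 S2=64 S3=16 blocked=[]
Op 6: conn=17 S1=-2 S2=64 S3=16 blocked=[1]
Op 7: conn=2 S1=-17 S2=64 S3=16 blocked=[1]
Op 8: conn=2 S1=-10 S2=64 S3=16 blocked=[1]
Op 9: conn=2 S1=-10 S2=88 S3=16 blocked=[1]
Op 10: conn=-12 S1=-10 S2=74 S3=16 blocked=[1, 2, 3]
Op 11: conn=-28 S1=-10 S2=74 S3=0 blocked=[1, 2, 3]
Op 12: conn=0 S1=-10 S2=74 S3=0 blocked=[1, 2, 3]
Op 13: conn=14 S1=-10 S2=74 S3=0 blocked=[1, 3]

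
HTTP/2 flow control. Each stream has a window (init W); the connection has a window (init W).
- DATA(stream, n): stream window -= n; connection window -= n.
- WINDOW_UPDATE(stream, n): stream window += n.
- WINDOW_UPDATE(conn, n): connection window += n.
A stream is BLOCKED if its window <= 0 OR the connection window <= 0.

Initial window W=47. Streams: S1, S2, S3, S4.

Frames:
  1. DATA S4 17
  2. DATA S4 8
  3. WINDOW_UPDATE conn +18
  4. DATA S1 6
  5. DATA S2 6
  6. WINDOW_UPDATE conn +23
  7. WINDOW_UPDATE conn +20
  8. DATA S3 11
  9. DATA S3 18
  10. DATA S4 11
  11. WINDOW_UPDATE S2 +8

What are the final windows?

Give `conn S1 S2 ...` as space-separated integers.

Answer: 31 41 49 18 11

Derivation:
Op 1: conn=30 S1=47 S2=47 S3=47 S4=30 blocked=[]
Op 2: conn=22 S1=47 S2=47 S3=47 S4=22 blocked=[]
Op 3: conn=40 S1=47 S2=47 S3=47 S4=22 blocked=[]
Op 4: conn=34 S1=41 S2=47 S3=47 S4=22 blocked=[]
Op 5: conn=28 S1=41 S2=41 S3=47 S4=22 blocked=[]
Op 6: conn=51 S1=41 S2=41 S3=47 S4=22 blocked=[]
Op 7: conn=71 S1=41 S2=41 S3=47 S4=22 blocked=[]
Op 8: conn=60 S1=41 S2=41 S3=36 S4=22 blocked=[]
Op 9: conn=42 S1=41 S2=41 S3=18 S4=22 blocked=[]
Op 10: conn=31 S1=41 S2=41 S3=18 S4=11 blocked=[]
Op 11: conn=31 S1=41 S2=49 S3=18 S4=11 blocked=[]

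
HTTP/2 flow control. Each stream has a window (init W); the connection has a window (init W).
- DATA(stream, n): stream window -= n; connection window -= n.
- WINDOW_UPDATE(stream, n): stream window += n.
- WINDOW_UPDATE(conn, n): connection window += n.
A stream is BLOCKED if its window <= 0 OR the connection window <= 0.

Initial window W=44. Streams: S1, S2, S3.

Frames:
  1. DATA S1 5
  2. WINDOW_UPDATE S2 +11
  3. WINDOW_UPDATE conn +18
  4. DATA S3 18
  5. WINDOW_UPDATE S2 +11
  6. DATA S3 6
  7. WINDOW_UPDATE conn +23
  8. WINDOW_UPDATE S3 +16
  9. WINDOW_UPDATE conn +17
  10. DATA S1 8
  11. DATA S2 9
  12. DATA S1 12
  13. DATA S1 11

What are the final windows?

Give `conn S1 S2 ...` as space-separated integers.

Answer: 33 8 57 36

Derivation:
Op 1: conn=39 S1=39 S2=44 S3=44 blocked=[]
Op 2: conn=39 S1=39 S2=55 S3=44 blocked=[]
Op 3: conn=57 S1=39 S2=55 S3=44 blocked=[]
Op 4: conn=39 S1=39 S2=55 S3=26 blocked=[]
Op 5: conn=39 S1=39 S2=66 S3=26 blocked=[]
Op 6: conn=33 S1=39 S2=66 S3=20 blocked=[]
Op 7: conn=56 S1=39 S2=66 S3=20 blocked=[]
Op 8: conn=56 S1=39 S2=66 S3=36 blocked=[]
Op 9: conn=73 S1=39 S2=66 S3=36 blocked=[]
Op 10: conn=65 S1=31 S2=66 S3=36 blocked=[]
Op 11: conn=56 S1=31 S2=57 S3=36 blocked=[]
Op 12: conn=44 S1=19 S2=57 S3=36 blocked=[]
Op 13: conn=33 S1=8 S2=57 S3=36 blocked=[]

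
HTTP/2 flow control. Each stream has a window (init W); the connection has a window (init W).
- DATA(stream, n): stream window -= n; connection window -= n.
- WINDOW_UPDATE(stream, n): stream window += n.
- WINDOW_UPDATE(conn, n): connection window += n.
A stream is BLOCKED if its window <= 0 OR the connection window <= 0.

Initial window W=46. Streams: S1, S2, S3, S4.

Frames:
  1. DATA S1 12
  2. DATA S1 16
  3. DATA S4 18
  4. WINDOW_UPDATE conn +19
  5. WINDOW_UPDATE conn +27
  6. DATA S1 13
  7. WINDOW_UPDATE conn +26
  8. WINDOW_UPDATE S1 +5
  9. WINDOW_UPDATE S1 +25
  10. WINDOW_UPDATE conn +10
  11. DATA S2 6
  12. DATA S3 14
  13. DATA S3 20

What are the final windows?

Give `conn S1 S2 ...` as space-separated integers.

Op 1: conn=34 S1=34 S2=46 S3=46 S4=46 blocked=[]
Op 2: conn=18 S1=18 S2=46 S3=46 S4=46 blocked=[]
Op 3: conn=0 S1=18 S2=46 S3=46 S4=28 blocked=[1, 2, 3, 4]
Op 4: conn=19 S1=18 S2=46 S3=46 S4=28 blocked=[]
Op 5: conn=46 S1=18 S2=46 S3=46 S4=28 blocked=[]
Op 6: conn=33 S1=5 S2=46 S3=46 S4=28 blocked=[]
Op 7: conn=59 S1=5 S2=46 S3=46 S4=28 blocked=[]
Op 8: conn=59 S1=10 S2=46 S3=46 S4=28 blocked=[]
Op 9: conn=59 S1=35 S2=46 S3=46 S4=28 blocked=[]
Op 10: conn=69 S1=35 S2=46 S3=46 S4=28 blocked=[]
Op 11: conn=63 S1=35 S2=40 S3=46 S4=28 blocked=[]
Op 12: conn=49 S1=35 S2=40 S3=32 S4=28 blocked=[]
Op 13: conn=29 S1=35 S2=40 S3=12 S4=28 blocked=[]

Answer: 29 35 40 12 28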